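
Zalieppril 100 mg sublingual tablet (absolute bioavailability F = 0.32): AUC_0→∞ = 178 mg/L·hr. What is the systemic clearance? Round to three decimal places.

CL = 0.180 L/hr

CL = F × Dose / AUC_0→∞
   = 0.32 × 100 / 178 = 0.179775 L/hr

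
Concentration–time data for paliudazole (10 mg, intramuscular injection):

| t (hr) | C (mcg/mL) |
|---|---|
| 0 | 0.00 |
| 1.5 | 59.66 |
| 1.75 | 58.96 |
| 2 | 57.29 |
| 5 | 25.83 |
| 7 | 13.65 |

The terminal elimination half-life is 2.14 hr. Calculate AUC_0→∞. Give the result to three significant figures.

AUC = 280 mcg/mL·hr

Trapezoidal AUC_0→7:
  [0→1.5]: (0.00+59.66)/2 × 1.5 = 44.745
  [1.5→1.75]: (59.66+58.96)/2 × 0.25 = 14.8275
  [1.75→2]: (58.96+57.29)/2 × 0.25 = 14.53125
  [2→5]: (57.29+25.83)/2 × 3 = 124.68
  [5→7]: (25.83+13.65)/2 × 2 = 39.48
  Sum = 238.26375 mcg/mL·hr
k_e = ln2 / t½ = 0.693147 / 2.14 = 0.3239 hr^-1
Extrapolated tail: C_last / k_e = 13.65 / 0.3239 = 42.143
AUC_0→∞ = 238.26375 + 42.143 = 280.40675 mcg/mL·hr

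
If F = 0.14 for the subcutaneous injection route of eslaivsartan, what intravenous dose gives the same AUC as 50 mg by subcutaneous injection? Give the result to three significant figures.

D_iv = 7.00 mg

Systemic exposure from an extravascular dose = F × D_ev, so the equivalent IV dose is F × D_ev.
D_iv = F × D_ev = 0.14 × 50 = 7 mg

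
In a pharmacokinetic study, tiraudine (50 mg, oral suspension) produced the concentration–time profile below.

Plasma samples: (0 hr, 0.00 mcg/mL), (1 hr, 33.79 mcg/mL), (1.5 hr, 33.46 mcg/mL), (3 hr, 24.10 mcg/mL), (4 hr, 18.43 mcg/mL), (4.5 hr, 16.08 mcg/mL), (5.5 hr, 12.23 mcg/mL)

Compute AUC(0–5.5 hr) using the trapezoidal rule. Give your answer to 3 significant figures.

Trapezoidal AUC_0→5.5:
  [0→1]: (0.00+33.79)/2 × 1 = 16.895
  [1→1.5]: (33.79+33.46)/2 × 0.5 = 16.8125
  [1.5→3]: (33.46+24.10)/2 × 1.5 = 43.17
  [3→4]: (24.10+18.43)/2 × 1 = 21.265
  [4→4.5]: (18.43+16.08)/2 × 0.5 = 8.6275
  [4.5→5.5]: (16.08+12.23)/2 × 1 = 14.155
  Sum = 120.925 mcg/mL·hr

AUC = 121 mcg/mL·hr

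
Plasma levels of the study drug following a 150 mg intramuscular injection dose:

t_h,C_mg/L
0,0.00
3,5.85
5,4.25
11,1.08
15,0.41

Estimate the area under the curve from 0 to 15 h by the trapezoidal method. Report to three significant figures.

Trapezoidal AUC_0→15:
  [0→3]: (0.00+5.85)/2 × 3 = 8.775
  [3→5]: (5.85+4.25)/2 × 2 = 10.1
  [5→11]: (4.25+1.08)/2 × 6 = 15.99
  [11→15]: (1.08+0.41)/2 × 4 = 2.98
  Sum = 37.845 mg/L·h

AUC = 37.8 mg/L·h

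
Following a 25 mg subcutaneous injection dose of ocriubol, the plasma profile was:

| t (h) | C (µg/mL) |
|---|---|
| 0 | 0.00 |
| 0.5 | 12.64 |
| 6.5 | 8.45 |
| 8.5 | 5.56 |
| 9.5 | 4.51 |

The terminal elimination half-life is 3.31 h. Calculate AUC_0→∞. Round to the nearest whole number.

Trapezoidal AUC_0→9.5:
  [0→0.5]: (0.00+12.64)/2 × 0.5 = 3.16
  [0.5→6.5]: (12.64+8.45)/2 × 6 = 63.27
  [6.5→8.5]: (8.45+5.56)/2 × 2 = 14.01
  [8.5→9.5]: (5.56+4.51)/2 × 1 = 5.035
  Sum = 85.475 µg/mL·h
k_e = ln2 / t½ = 0.693147 / 3.31 = 0.2094 h^-1
Extrapolated tail: C_last / k_e = 4.51 / 0.2094 = 21.538
AUC_0→∞ = 85.475 + 21.538 = 107.013 µg/mL·h

AUC = 107 µg/mL·h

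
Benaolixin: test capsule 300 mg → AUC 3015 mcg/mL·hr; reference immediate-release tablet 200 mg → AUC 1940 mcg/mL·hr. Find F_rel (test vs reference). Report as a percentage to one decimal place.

F_rel = 103.6%

F_rel = (AUC_test/D_test) / (AUC_ref/D_ref)
      = (3015/300) / (1940/200)
      = 10.05 / 9.7 = 1.0361 = 103.61%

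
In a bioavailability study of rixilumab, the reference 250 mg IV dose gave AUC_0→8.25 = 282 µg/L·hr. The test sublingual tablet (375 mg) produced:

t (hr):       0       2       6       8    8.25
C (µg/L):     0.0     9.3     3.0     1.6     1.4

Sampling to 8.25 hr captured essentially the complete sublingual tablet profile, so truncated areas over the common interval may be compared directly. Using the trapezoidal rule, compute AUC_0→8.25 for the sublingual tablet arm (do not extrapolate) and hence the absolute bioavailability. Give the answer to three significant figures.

F = 0.0919

Trapezoidal AUC_0→8.25 (sublingual tablet):
  [0→2]: (0.0+9.3)/2 × 2 = 9.3
  [2→6]: (9.3+3.0)/2 × 4 = 24.6
  [6→8]: (3.0+1.6)/2 × 2 = 4.6
  [8→8.25]: (1.6+1.4)/2 × 0.25 = 0.375
  Sum = 38.875 µg/L·hr
F = (AUC_ev/D_ev)/(AUC_iv/D_iv) = (38.875/375)/(282/250) = 0.103667/1.128 = 0.0919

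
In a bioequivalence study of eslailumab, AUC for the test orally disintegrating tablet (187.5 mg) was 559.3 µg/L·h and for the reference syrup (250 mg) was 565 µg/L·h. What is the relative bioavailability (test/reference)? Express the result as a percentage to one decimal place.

F_rel = (AUC_test/D_test) / (AUC_ref/D_ref)
      = (559.3/187.5) / (565/250)
      = 2.98293 / 2.26 = 1.3199 = 131.99%

F_rel = 132.0%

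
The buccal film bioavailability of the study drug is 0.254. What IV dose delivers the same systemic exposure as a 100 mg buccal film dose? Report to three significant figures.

D_iv = 25.4 mg

Systemic exposure from an extravascular dose = F × D_ev, so the equivalent IV dose is F × D_ev.
D_iv = F × D_ev = 0.254 × 100 = 25.4 mg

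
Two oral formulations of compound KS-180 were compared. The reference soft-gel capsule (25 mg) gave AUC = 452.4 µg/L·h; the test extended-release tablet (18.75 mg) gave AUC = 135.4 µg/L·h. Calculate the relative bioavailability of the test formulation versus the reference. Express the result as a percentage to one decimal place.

F_rel = 39.9%

F_rel = (AUC_test/D_test) / (AUC_ref/D_ref)
      = (135.4/18.75) / (452.4/25)
      = 7.22133 / 18.096 = 0.3991 = 39.91%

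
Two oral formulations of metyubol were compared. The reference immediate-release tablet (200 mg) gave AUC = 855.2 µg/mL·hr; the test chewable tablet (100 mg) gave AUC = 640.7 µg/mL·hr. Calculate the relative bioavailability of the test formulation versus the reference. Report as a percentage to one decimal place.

F_rel = (AUC_test/D_test) / (AUC_ref/D_ref)
      = (640.7/100) / (855.2/200)
      = 6.407 / 4.276 = 1.4984 = 149.84%

F_rel = 149.8%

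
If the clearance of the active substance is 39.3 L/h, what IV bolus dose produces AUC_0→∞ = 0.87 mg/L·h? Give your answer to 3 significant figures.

Dose = 34.2 mg

Dose_iv = CL × AUC_0→∞
     = 39.3 × 0.87 = 34.191 mg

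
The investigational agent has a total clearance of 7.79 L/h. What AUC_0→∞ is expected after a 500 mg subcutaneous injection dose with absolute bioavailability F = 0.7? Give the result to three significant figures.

AUC = 44.9 mg/L·h

AUC_0→∞ = F × Dose / CL
        = 0.7 × 500 / 7.79 = 44.9294 mg/L·h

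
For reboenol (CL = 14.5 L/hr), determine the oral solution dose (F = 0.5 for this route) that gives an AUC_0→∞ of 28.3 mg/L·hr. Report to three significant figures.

Dose = 821 mg

Dose = CL × AUC_0→∞ / F
     = 14.5 × 28.3 / 0.5 = 820.7 mg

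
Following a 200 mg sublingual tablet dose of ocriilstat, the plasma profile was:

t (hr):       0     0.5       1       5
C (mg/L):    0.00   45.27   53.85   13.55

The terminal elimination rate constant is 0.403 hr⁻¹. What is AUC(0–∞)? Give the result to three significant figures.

AUC = 205 mg/L·hr

Trapezoidal AUC_0→5:
  [0→0.5]: (0.00+45.27)/2 × 0.5 = 11.3175
  [0.5→1]: (45.27+53.85)/2 × 0.5 = 24.78
  [1→5]: (53.85+13.55)/2 × 4 = 134.8
  Sum = 170.8975 mg/L·hr
Extrapolated tail: C_last / k_e = 13.55 / 0.403 = 33.623
AUC_0→∞ = 170.8975 + 33.623 = 204.5205 mg/L·hr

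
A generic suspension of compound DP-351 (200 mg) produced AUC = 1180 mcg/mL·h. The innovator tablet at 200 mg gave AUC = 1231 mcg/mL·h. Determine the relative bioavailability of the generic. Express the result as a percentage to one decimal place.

F_rel = (AUC_test/D_test) / (AUC_ref/D_ref)
      = (1180/200) / (1231/200)
      = 5.9 / 6.155 = 0.9586 = 95.86%

F_rel = 95.9%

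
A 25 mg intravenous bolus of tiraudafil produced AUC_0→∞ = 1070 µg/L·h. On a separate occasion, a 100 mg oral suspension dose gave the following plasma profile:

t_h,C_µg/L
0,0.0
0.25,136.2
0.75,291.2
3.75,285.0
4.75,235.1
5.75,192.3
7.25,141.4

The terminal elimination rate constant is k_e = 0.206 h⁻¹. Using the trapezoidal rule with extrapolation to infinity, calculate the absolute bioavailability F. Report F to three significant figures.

Trapezoidal AUC_0→7.25 (oral suspension):
  [0→0.25]: (0.0+136.2)/2 × 0.25 = 17.025
  [0.25→0.75]: (136.2+291.2)/2 × 0.5 = 106.85
  [0.75→3.75]: (291.2+285.0)/2 × 3 = 864.3
  [3.75→4.75]: (285.0+235.1)/2 × 1 = 260.05
  [4.75→5.75]: (235.1+192.3)/2 × 1 = 213.7
  [5.75→7.25]: (192.3+141.4)/2 × 1.5 = 250.275
  Sum = 1712.2 µg/L·h
Tail: C_last/k_e = 141.4/0.206 = 686.408
AUC_0→∞ (oral suspension) = 1712.2 + 686.408 = 2398.608 µg/L·h
F = (AUC_ev/D_ev)/(AUC_iv/D_iv) = (2398.608/100)/(1070/25) = 23.98608/42.8 = 0.5604

F = 0.560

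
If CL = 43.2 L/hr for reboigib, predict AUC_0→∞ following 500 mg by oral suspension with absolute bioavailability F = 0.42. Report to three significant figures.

AUC = 4.86 mg/L·hr

AUC_0→∞ = F × Dose / CL
        = 0.42 × 500 / 43.2 = 4.86111 mg/L·hr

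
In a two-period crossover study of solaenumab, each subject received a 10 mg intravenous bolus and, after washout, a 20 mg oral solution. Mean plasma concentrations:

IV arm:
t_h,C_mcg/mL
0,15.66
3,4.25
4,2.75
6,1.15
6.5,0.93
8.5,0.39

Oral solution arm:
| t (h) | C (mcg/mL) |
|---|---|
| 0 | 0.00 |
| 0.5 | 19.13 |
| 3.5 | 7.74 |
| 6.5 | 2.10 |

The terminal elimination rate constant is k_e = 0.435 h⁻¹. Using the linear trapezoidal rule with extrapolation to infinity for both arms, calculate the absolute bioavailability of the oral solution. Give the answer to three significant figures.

F = 0.808

Trapezoidal AUC_0→8.5 (IV):
  [0→3]: (15.66+4.25)/2 × 3 = 29.865
  [3→4]: (4.25+2.75)/2 × 1 = 3.5
  [4→6]: (2.75+1.15)/2 × 2 = 3.9
  [6→6.5]: (1.15+0.93)/2 × 0.5 = 0.52
  [6.5→8.5]: (0.93+0.39)/2 × 2 = 1.32
  Sum = 39.105 mcg/mL·h
IV tail: 0.39/0.435 = 0.897; AUC_iv,0→∞ = 39.105 + 0.897 = 40.002 mcg/mL·h
Trapezoidal AUC_0→6.5 (oral solution):
  [0→0.5]: (0.00+19.13)/2 × 0.5 = 4.7825
  [0.5→3.5]: (19.13+7.74)/2 × 3 = 40.305
  [3.5→6.5]: (7.74+2.10)/2 × 3 = 14.76
  Sum = 59.8475 mcg/mL·h
oral solution tail: 2.10/0.435 = 4.828; AUC_ev,0→∞ = 59.8475 + 4.828 = 64.6755 mcg/mL·h
F = (AUC_ev/D_ev)/(AUC_iv/D_iv) = (64.6755/20)/(40.002/10) = 3.233775/4.0002 = 0.8084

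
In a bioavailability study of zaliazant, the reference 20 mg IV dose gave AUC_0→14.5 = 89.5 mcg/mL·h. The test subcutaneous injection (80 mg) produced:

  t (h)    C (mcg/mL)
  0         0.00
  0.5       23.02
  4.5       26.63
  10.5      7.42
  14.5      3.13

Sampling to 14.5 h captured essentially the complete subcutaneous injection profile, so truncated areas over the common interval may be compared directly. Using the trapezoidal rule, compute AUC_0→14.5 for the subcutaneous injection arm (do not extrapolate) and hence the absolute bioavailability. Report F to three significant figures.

Trapezoidal AUC_0→14.5 (subcutaneous injection):
  [0→0.5]: (0.00+23.02)/2 × 0.5 = 5.755
  [0.5→4.5]: (23.02+26.63)/2 × 4 = 99.3
  [4.5→10.5]: (26.63+7.42)/2 × 6 = 102.15
  [10.5→14.5]: (7.42+3.13)/2 × 4 = 21.1
  Sum = 228.305 mcg/mL·h
F = (AUC_ev/D_ev)/(AUC_iv/D_iv) = (228.305/80)/(89.5/20) = 2.8538125/4.475 = 0.6377

F = 0.638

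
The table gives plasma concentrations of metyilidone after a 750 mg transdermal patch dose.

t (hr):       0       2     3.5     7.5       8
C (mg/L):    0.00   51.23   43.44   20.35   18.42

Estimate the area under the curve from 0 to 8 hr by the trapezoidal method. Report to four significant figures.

Trapezoidal AUC_0→8:
  [0→2]: (0.00+51.23)/2 × 2 = 51.23
  [2→3.5]: (51.23+43.44)/2 × 1.5 = 71.0025
  [3.5→7.5]: (43.44+20.35)/2 × 4 = 127.58
  [7.5→8]: (20.35+18.42)/2 × 0.5 = 9.6925
  Sum = 259.505 mg/L·hr

AUC = 259.5 mg/L·hr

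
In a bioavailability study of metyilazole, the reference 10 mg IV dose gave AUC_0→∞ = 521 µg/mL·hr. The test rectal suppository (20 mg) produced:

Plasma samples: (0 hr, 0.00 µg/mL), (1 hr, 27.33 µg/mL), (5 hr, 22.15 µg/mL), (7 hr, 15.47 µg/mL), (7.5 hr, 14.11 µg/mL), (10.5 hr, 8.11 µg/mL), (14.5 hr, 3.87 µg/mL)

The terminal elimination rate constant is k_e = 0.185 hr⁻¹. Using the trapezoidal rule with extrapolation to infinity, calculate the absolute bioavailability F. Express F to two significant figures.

F = 0.23

Trapezoidal AUC_0→14.5 (rectal suppository):
  [0→1]: (0.00+27.33)/2 × 1 = 13.665
  [1→5]: (27.33+22.15)/2 × 4 = 98.96
  [5→7]: (22.15+15.47)/2 × 2 = 37.62
  [7→7.5]: (15.47+14.11)/2 × 0.5 = 7.395
  [7.5→10.5]: (14.11+8.11)/2 × 3 = 33.33
  [10.5→14.5]: (8.11+3.87)/2 × 4 = 23.96
  Sum = 214.93 µg/mL·hr
Tail: C_last/k_e = 3.87/0.185 = 20.919
AUC_0→∞ (rectal suppository) = 214.93 + 20.919 = 235.849 µg/mL·hr
F = (AUC_ev/D_ev)/(AUC_iv/D_iv) = (235.849/20)/(521/10) = 11.79245/52.1 = 0.2263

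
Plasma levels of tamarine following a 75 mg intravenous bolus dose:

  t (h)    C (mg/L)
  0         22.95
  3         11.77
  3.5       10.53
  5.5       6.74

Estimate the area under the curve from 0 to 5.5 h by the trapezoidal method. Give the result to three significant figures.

Trapezoidal AUC_0→5.5:
  [0→3]: (22.95+11.77)/2 × 3 = 52.08
  [3→3.5]: (11.77+10.53)/2 × 0.5 = 5.575
  [3.5→5.5]: (10.53+6.74)/2 × 2 = 17.27
  Sum = 74.925 mg/L·h

AUC = 74.9 mg/L·h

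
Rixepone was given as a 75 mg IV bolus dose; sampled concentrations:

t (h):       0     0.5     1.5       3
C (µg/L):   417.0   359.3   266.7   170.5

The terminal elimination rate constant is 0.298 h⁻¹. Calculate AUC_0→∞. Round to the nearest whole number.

Trapezoidal AUC_0→3:
  [0→0.5]: (417.0+359.3)/2 × 0.5 = 194.075
  [0.5→1.5]: (359.3+266.7)/2 × 1 = 313.0
  [1.5→3]: (266.7+170.5)/2 × 1.5 = 327.9
  Sum = 834.975 µg/L·h
Extrapolated tail: C_last / k_e = 170.5 / 0.298 = 572.148
AUC_0→∞ = 834.975 + 572.148 = 1407.123 µg/L·h

AUC = 1407 µg/L·h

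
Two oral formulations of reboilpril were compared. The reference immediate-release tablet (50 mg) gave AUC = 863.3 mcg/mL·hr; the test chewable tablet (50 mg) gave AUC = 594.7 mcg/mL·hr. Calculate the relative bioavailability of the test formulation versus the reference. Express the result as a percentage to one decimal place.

F_rel = 68.9%

F_rel = (AUC_test/D_test) / (AUC_ref/D_ref)
      = (594.7/50) / (863.3/50)
      = 11.894 / 17.266 = 0.6889 = 68.89%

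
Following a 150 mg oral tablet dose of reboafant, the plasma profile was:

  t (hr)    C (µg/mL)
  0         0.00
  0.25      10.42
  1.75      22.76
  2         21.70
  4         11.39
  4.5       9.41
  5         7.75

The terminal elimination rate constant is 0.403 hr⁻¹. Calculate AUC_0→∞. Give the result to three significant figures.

AUC = 93.6 µg/mL·hr

Trapezoidal AUC_0→5:
  [0→0.25]: (0.00+10.42)/2 × 0.25 = 1.3025
  [0.25→1.75]: (10.42+22.76)/2 × 1.5 = 24.885
  [1.75→2]: (22.76+21.70)/2 × 0.25 = 5.5575
  [2→4]: (21.70+11.39)/2 × 2 = 33.09
  [4→4.5]: (11.39+9.41)/2 × 0.5 = 5.2
  [4.5→5]: (9.41+7.75)/2 × 0.5 = 4.29
  Sum = 74.325 µg/mL·hr
Extrapolated tail: C_last / k_e = 7.75 / 0.403 = 19.231
AUC_0→∞ = 74.325 + 19.231 = 93.556 µg/mL·hr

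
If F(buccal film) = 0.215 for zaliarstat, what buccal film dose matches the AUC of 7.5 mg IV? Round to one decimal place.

For equal systemic exposure: F × D_ev = D_iv
D_ev = D_iv / F = 7.5 / 0.215 = 34.8837 mg

D_buccal = 34.9 mg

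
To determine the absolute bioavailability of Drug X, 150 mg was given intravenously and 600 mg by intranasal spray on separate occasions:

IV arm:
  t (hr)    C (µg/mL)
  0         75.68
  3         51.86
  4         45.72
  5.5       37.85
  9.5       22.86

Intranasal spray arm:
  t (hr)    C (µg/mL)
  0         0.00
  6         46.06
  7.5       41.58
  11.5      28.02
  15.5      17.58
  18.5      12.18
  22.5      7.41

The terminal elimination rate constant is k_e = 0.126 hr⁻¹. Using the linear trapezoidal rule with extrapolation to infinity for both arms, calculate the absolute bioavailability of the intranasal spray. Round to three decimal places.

F = 0.238

Trapezoidal AUC_0→9.5 (IV):
  [0→3]: (75.68+51.86)/2 × 3 = 191.31
  [3→4]: (51.86+45.72)/2 × 1 = 48.79
  [4→5.5]: (45.72+37.85)/2 × 1.5 = 62.6775
  [5.5→9.5]: (37.85+22.86)/2 × 4 = 121.42
  Sum = 424.1975 µg/mL·hr
IV tail: 22.86/0.126 = 181.429; AUC_iv,0→∞ = 424.1975 + 181.429 = 605.6265 µg/mL·hr
Trapezoidal AUC_0→22.5 (intranasal spray):
  [0→6]: (0.00+46.06)/2 × 6 = 138.18
  [6→7.5]: (46.06+41.58)/2 × 1.5 = 65.73
  [7.5→11.5]: (41.58+28.02)/2 × 4 = 139.2
  [11.5→15.5]: (28.02+17.58)/2 × 4 = 91.2
  [15.5→18.5]: (17.58+12.18)/2 × 3 = 44.64
  [18.5→22.5]: (12.18+7.41)/2 × 4 = 39.18
  Sum = 518.13 µg/mL·hr
intranasal spray tail: 7.41/0.126 = 58.810; AUC_ev,0→∞ = 518.13 + 58.810 = 576.94 µg/mL·hr
F = (AUC_ev/D_ev)/(AUC_iv/D_iv) = (576.94/600)/(605.6265/150) = 0.961567/4.03751 = 0.2382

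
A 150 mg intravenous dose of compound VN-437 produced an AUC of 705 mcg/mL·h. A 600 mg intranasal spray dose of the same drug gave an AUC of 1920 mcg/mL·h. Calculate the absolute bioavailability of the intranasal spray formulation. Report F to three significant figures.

F = (AUC_ev / D_ev) / (AUC_iv / D_iv)
  = (1920/600) / (705/150)
  = 3.2 / 4.7 = 0.6809

F = 0.681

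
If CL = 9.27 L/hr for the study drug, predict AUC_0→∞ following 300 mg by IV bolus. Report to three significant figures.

AUC_0→∞ = Dose_iv / CL
        = 300 / 9.27 = 32.3625 mg/L·hr

AUC = 32.4 mg/L·hr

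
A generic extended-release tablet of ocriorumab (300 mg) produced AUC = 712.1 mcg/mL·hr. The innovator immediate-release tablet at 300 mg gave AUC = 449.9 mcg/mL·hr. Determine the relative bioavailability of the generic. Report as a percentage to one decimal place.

F_rel = 158.3%

F_rel = (AUC_test/D_test) / (AUC_ref/D_ref)
      = (712.1/300) / (449.9/300)
      = 2.37367 / 1.49967 = 1.5828 = 158.28%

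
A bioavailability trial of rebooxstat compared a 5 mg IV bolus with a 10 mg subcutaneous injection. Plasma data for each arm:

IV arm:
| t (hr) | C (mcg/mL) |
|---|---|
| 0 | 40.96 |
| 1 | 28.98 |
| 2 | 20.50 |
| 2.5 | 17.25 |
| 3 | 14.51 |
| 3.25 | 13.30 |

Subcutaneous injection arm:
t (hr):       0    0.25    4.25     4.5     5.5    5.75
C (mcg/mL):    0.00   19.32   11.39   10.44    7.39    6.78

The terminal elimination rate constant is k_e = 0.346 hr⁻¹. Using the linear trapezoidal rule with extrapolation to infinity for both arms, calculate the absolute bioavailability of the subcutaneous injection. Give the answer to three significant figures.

F = 0.407

Trapezoidal AUC_0→3.25 (IV):
  [0→1]: (40.96+28.98)/2 × 1 = 34.97
  [1→2]: (28.98+20.50)/2 × 1 = 24.74
  [2→2.5]: (20.50+17.25)/2 × 0.5 = 9.4375
  [2.5→3]: (17.25+14.51)/2 × 0.5 = 7.94
  [3→3.25]: (14.51+13.30)/2 × 0.25 = 3.47625
  Sum = 80.56375 mcg/mL·hr
IV tail: 13.30/0.346 = 38.439; AUC_iv,0→∞ = 80.56375 + 38.439 = 119.00275 mcg/mL·hr
Trapezoidal AUC_0→5.75 (subcutaneous injection):
  [0→0.25]: (0.00+19.32)/2 × 0.25 = 2.415
  [0.25→4.25]: (19.32+11.39)/2 × 4 = 61.42
  [4.25→4.5]: (11.39+10.44)/2 × 0.25 = 2.72875
  [4.5→5.5]: (10.44+7.39)/2 × 1 = 8.915
  [5.5→5.75]: (7.39+6.78)/2 × 0.25 = 1.77125
  Sum = 77.25 mcg/mL·hr
subcutaneous injection tail: 6.78/0.346 = 19.595; AUC_ev,0→∞ = 77.25 + 19.595 = 96.845 mcg/mL·hr
F = (AUC_ev/D_ev)/(AUC_iv/D_iv) = (96.845/10)/(119.00275/5) = 9.6845/23.80055 = 0.4069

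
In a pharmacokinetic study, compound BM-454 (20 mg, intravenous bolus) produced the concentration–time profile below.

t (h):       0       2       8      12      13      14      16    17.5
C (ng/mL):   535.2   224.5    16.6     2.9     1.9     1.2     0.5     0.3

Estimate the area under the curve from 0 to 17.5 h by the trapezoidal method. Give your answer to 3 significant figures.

Trapezoidal AUC_0→17.5:
  [0→2]: (535.2+224.5)/2 × 2 = 759.7
  [2→8]: (224.5+16.6)/2 × 6 = 723.3
  [8→12]: (16.6+2.9)/2 × 4 = 39.0
  [12→13]: (2.9+1.9)/2 × 1 = 2.4
  [13→14]: (1.9+1.2)/2 × 1 = 1.55
  [14→16]: (1.2+0.5)/2 × 2 = 1.7
  [16→17.5]: (0.5+0.3)/2 × 1.5 = 0.6
  Sum = 1528.25 ng/mL·h

AUC = 1530 ng/mL·h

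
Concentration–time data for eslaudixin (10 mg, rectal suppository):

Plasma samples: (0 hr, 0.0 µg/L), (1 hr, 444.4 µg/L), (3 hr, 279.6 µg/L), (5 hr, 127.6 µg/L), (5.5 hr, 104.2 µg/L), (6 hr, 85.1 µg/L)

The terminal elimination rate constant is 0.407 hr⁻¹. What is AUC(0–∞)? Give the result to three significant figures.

Trapezoidal AUC_0→6:
  [0→1]: (0.0+444.4)/2 × 1 = 222.2
  [1→3]: (444.4+279.6)/2 × 2 = 724.0
  [3→5]: (279.6+127.6)/2 × 2 = 407.2
  [5→5.5]: (127.6+104.2)/2 × 0.5 = 57.95
  [5.5→6]: (104.2+85.1)/2 × 0.5 = 47.325
  Sum = 1458.675 µg/L·hr
Extrapolated tail: C_last / k_e = 85.1 / 0.407 = 209.091
AUC_0→∞ = 1458.675 + 209.091 = 1667.766 µg/L·hr

AUC = 1670 µg/L·hr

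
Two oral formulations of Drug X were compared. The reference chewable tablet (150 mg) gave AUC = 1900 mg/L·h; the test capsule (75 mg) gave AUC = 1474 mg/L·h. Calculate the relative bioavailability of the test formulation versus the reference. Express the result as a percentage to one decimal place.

F_rel = (AUC_test/D_test) / (AUC_ref/D_ref)
      = (1474/75) / (1900/150)
      = 19.6533 / 12.6667 = 1.5516 = 155.16%

F_rel = 155.2%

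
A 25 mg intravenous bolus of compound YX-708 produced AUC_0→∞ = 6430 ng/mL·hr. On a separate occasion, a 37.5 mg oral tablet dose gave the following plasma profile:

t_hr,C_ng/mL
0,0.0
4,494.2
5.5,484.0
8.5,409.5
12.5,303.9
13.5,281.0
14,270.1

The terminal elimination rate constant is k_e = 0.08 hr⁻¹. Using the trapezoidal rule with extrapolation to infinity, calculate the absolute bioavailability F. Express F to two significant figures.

Trapezoidal AUC_0→14 (oral tablet):
  [0→4]: (0.0+494.2)/2 × 4 = 988.4
  [4→5.5]: (494.2+484.0)/2 × 1.5 = 733.65
  [5.5→8.5]: (484.0+409.5)/2 × 3 = 1340.25
  [8.5→12.5]: (409.5+303.9)/2 × 4 = 1426.8
  [12.5→13.5]: (303.9+281.0)/2 × 1 = 292.45
  [13.5→14]: (281.0+270.1)/2 × 0.5 = 137.775
  Sum = 4919.325 ng/mL·hr
Tail: C_last/k_e = 270.1/0.08 = 3376.250
AUC_0→∞ (oral tablet) = 4919.325 + 3376.250 = 8295.575 ng/mL·hr
F = (AUC_ev/D_ev)/(AUC_iv/D_iv) = (8295.575/37.5)/(6430/25) = 221.215/257.2 = 0.8601

F = 0.86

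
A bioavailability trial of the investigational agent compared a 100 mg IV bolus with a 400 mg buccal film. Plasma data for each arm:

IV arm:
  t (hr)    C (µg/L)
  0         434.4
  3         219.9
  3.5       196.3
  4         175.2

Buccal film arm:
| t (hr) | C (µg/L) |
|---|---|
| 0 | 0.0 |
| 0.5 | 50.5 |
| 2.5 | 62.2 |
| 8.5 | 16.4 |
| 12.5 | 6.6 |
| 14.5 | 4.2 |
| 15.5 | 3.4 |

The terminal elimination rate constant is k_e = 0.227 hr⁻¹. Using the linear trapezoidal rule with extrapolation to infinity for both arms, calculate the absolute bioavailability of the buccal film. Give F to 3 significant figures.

F = 0.0560

Trapezoidal AUC_0→4 (IV):
  [0→3]: (434.4+219.9)/2 × 3 = 981.45
  [3→3.5]: (219.9+196.3)/2 × 0.5 = 104.05
  [3.5→4]: (196.3+175.2)/2 × 0.5 = 92.875
  Sum = 1178.375 µg/L·hr
IV tail: 175.2/0.227 = 771.806; AUC_iv,0→∞ = 1178.375 + 771.806 = 1950.181 µg/L·hr
Trapezoidal AUC_0→15.5 (buccal film):
  [0→0.5]: (0.0+50.5)/2 × 0.5 = 12.625
  [0.5→2.5]: (50.5+62.2)/2 × 2 = 112.7
  [2.5→8.5]: (62.2+16.4)/2 × 6 = 235.8
  [8.5→12.5]: (16.4+6.6)/2 × 4 = 46.0
  [12.5→14.5]: (6.6+4.2)/2 × 2 = 10.8
  [14.5→15.5]: (4.2+3.4)/2 × 1 = 3.8
  Sum = 421.725 µg/L·hr
buccal film tail: 3.4/0.227 = 14.978; AUC_ev,0→∞ = 421.725 + 14.978 = 436.703 µg/L·hr
F = (AUC_ev/D_ev)/(AUC_iv/D_iv) = (436.703/400)/(1950.181/100) = 1.0917575/19.50181 = 0.0560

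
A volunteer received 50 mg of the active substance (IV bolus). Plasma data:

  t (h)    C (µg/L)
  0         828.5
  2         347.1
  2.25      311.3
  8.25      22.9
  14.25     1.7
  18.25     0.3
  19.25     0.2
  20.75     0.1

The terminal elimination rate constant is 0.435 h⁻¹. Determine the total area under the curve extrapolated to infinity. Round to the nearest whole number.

Trapezoidal AUC_0→20.75:
  [0→2]: (828.5+347.1)/2 × 2 = 1175.6
  [2→2.25]: (347.1+311.3)/2 × 0.25 = 82.3
  [2.25→8.25]: (311.3+22.9)/2 × 6 = 1002.6
  [8.25→14.25]: (22.9+1.7)/2 × 6 = 73.8
  [14.25→18.25]: (1.7+0.3)/2 × 4 = 4.0
  [18.25→19.25]: (0.3+0.2)/2 × 1 = 0.25
  [19.25→20.75]: (0.2+0.1)/2 × 1.5 = 0.225
  Sum = 2338.775 µg/L·h
Extrapolated tail: C_last / k_e = 0.1 / 0.435 = 0.230
AUC_0→∞ = 2338.775 + 0.230 = 2339.005 µg/L·h

AUC = 2339 µg/L·h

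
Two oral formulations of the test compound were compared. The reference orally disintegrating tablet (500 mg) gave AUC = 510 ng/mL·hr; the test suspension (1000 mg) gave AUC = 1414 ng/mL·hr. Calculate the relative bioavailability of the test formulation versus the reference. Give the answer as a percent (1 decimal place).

F_rel = (AUC_test/D_test) / (AUC_ref/D_ref)
      = (1414/1000) / (510/500)
      = 1.414 / 1.02 = 1.3863 = 138.63%

F_rel = 138.6%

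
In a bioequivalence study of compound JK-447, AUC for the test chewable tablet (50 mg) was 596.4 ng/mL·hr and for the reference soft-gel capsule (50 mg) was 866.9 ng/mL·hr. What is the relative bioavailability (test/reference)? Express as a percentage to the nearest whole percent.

F_rel = (AUC_test/D_test) / (AUC_ref/D_ref)
      = (596.4/50) / (866.9/50)
      = 11.928 / 17.338 = 0.6880 = 68.80%

F_rel = 69%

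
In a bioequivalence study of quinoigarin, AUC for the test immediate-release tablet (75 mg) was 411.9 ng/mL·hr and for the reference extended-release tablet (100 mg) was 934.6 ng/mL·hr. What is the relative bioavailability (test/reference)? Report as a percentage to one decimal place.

F_rel = 58.8%

F_rel = (AUC_test/D_test) / (AUC_ref/D_ref)
      = (411.9/75) / (934.6/100)
      = 5.492 / 9.346 = 0.5876 = 58.76%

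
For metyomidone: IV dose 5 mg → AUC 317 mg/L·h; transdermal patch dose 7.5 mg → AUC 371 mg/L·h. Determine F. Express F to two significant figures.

F = 0.78

F = (AUC_ev / D_ev) / (AUC_iv / D_iv)
  = (371/7.5) / (317/5)
  = 49.4667 / 63.4 = 0.7802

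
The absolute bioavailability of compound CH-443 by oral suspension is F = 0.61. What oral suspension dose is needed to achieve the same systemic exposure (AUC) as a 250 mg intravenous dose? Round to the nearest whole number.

D_oral = 410 mg

For equal systemic exposure: F × D_ev = D_iv
D_ev = D_iv / F = 250 / 0.61 = 409.836 mg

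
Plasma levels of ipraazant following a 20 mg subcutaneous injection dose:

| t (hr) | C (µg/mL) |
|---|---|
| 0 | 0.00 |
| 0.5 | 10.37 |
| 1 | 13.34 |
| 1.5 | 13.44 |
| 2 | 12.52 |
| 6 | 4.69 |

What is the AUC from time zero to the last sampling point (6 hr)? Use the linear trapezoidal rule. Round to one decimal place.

Trapezoidal AUC_0→6:
  [0→0.5]: (0.00+10.37)/2 × 0.5 = 2.5925
  [0.5→1]: (10.37+13.34)/2 × 0.5 = 5.9275
  [1→1.5]: (13.34+13.44)/2 × 0.5 = 6.695
  [1.5→2]: (13.44+12.52)/2 × 0.5 = 6.49
  [2→6]: (12.52+4.69)/2 × 4 = 34.42
  Sum = 56.125 µg/mL·hr

AUC = 56.1 µg/mL·hr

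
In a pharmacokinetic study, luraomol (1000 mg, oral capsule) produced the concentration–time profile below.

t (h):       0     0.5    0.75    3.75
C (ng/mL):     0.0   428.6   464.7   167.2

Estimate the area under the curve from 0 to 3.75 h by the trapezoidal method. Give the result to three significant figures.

Trapezoidal AUC_0→3.75:
  [0→0.5]: (0.0+428.6)/2 × 0.5 = 107.15
  [0.5→0.75]: (428.6+464.7)/2 × 0.25 = 111.6625
  [0.75→3.75]: (464.7+167.2)/2 × 3 = 947.85
  Sum = 1166.6625 ng/mL·h

AUC = 1170 ng/mL·h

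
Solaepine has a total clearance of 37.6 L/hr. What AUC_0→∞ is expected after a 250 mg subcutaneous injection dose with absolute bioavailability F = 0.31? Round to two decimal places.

AUC = 2.06 mg/L·hr

AUC_0→∞ = F × Dose / CL
        = 0.31 × 250 / 37.6 = 2.06117 mg/L·hr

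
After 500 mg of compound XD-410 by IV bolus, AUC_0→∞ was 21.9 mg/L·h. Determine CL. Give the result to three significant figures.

CL = 22.8 L/h

CL = Dose_iv / AUC_0→∞
   = 500 / 21.9 = 22.8311 L/h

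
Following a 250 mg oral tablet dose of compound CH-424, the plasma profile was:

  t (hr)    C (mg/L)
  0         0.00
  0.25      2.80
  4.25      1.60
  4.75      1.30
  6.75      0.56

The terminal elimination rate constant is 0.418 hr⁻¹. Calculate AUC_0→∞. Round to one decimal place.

Trapezoidal AUC_0→6.75:
  [0→0.25]: (0.00+2.80)/2 × 0.25 = 0.35
  [0.25→4.25]: (2.80+1.60)/2 × 4 = 8.8
  [4.25→4.75]: (1.60+1.30)/2 × 0.5 = 0.725
  [4.75→6.75]: (1.30+0.56)/2 × 2 = 1.86
  Sum = 11.735 mg/L·hr
Extrapolated tail: C_last / k_e = 0.56 / 0.418 = 1.340
AUC_0→∞ = 11.735 + 1.340 = 13.075 mg/L·hr

AUC = 13.1 mg/L·hr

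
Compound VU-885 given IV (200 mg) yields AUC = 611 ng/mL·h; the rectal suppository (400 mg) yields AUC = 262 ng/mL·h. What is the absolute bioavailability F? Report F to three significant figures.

F = (AUC_ev / D_ev) / (AUC_iv / D_iv)
  = (262/400) / (611/200)
  = 0.655 / 3.055 = 0.2144

F = 0.214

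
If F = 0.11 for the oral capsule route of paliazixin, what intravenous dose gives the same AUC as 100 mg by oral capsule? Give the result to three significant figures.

D_iv = 11.0 mg

Systemic exposure from an extravascular dose = F × D_ev, so the equivalent IV dose is F × D_ev.
D_iv = F × D_ev = 0.11 × 100 = 11 mg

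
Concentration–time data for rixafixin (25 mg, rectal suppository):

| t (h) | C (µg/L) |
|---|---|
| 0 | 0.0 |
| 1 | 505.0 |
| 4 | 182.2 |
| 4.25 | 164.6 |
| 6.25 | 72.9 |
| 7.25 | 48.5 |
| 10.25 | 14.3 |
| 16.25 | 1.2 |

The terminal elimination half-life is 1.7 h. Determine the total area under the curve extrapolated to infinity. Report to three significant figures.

AUC = 1770 µg/L·h

Trapezoidal AUC_0→16.25:
  [0→1]: (0.0+505.0)/2 × 1 = 252.5
  [1→4]: (505.0+182.2)/2 × 3 = 1030.8
  [4→4.25]: (182.2+164.6)/2 × 0.25 = 43.35
  [4.25→6.25]: (164.6+72.9)/2 × 2 = 237.5
  [6.25→7.25]: (72.9+48.5)/2 × 1 = 60.7
  [7.25→10.25]: (48.5+14.3)/2 × 3 = 94.2
  [10.25→16.25]: (14.3+1.2)/2 × 6 = 46.5
  Sum = 1765.55 µg/L·h
k_e = ln2 / t½ = 0.693147 / 1.7 = 0.4077 h^-1
Extrapolated tail: C_last / k_e = 1.2 / 0.4077 = 2.943
AUC_0→∞ = 1765.55 + 2.943 = 1768.493 µg/L·h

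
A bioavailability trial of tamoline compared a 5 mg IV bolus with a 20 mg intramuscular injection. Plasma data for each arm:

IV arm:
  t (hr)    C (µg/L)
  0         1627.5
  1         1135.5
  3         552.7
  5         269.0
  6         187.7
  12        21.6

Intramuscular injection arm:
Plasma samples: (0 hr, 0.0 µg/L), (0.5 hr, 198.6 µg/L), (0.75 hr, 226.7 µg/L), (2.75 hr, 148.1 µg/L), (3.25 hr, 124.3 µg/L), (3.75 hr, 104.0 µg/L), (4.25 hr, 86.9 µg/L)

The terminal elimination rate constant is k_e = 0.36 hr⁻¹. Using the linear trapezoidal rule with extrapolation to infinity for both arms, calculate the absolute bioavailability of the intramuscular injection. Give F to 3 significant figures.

F = 0.0464

Trapezoidal AUC_0→12 (IV):
  [0→1]: (1627.5+1135.5)/2 × 1 = 1381.5
  [1→3]: (1135.5+552.7)/2 × 2 = 1688.2
  [3→5]: (552.7+269.0)/2 × 2 = 821.7
  [5→6]: (269.0+187.7)/2 × 1 = 228.35
  [6→12]: (187.7+21.6)/2 × 6 = 627.9
  Sum = 4747.65 µg/L·hr
IV tail: 21.6/0.36 = 60.000; AUC_iv,0→∞ = 4747.65 + 60.000 = 4807.65 µg/L·hr
Trapezoidal AUC_0→4.25 (intramuscular injection):
  [0→0.5]: (0.0+198.6)/2 × 0.5 = 49.65
  [0.5→0.75]: (198.6+226.7)/2 × 0.25 = 53.1625
  [0.75→2.75]: (226.7+148.1)/2 × 2 = 374.8
  [2.75→3.25]: (148.1+124.3)/2 × 0.5 = 68.1
  [3.25→3.75]: (124.3+104.0)/2 × 0.5 = 57.075
  [3.75→4.25]: (104.0+86.9)/2 × 0.5 = 47.725
  Sum = 650.5125 µg/L·hr
intramuscular injection tail: 86.9/0.36 = 241.389; AUC_ev,0→∞ = 650.5125 + 241.389 = 891.9015 µg/L·hr
F = (AUC_ev/D_ev)/(AUC_iv/D_iv) = (891.9015/20)/(4807.65/5) = 44.595075/961.53 = 0.0464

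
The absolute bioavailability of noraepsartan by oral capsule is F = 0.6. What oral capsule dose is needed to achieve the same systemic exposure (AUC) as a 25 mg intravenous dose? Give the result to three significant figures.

D_oral = 41.7 mg

For equal systemic exposure: F × D_ev = D_iv
D_ev = D_iv / F = 25 / 0.6 = 41.6667 mg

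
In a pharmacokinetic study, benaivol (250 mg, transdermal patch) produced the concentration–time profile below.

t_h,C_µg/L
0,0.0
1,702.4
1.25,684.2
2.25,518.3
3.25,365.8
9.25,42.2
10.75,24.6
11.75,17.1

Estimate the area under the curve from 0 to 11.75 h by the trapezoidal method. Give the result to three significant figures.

AUC = 2860 µg/L·h

Trapezoidal AUC_0→11.75:
  [0→1]: (0.0+702.4)/2 × 1 = 351.2
  [1→1.25]: (702.4+684.2)/2 × 0.25 = 173.325
  [1.25→2.25]: (684.2+518.3)/2 × 1 = 601.25
  [2.25→3.25]: (518.3+365.8)/2 × 1 = 442.05
  [3.25→9.25]: (365.8+42.2)/2 × 6 = 1224.0
  [9.25→10.75]: (42.2+24.6)/2 × 1.5 = 50.1
  [10.75→11.75]: (24.6+17.1)/2 × 1 = 20.85
  Sum = 2862.775 µg/L·h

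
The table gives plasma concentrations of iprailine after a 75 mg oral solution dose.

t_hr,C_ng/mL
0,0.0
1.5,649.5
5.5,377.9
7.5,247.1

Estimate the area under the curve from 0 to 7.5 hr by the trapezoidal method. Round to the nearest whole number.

Trapezoidal AUC_0→7.5:
  [0→1.5]: (0.0+649.5)/2 × 1.5 = 487.125
  [1.5→5.5]: (649.5+377.9)/2 × 4 = 2054.8
  [5.5→7.5]: (377.9+247.1)/2 × 2 = 625.0
  Sum = 3166.925 ng/mL·hr

AUC = 3167 ng/mL·hr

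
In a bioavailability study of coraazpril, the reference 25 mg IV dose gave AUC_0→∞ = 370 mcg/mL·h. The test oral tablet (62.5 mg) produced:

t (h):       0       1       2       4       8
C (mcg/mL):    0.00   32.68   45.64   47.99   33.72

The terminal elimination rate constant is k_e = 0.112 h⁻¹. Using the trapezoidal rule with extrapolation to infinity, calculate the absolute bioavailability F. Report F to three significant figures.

Trapezoidal AUC_0→8 (oral tablet):
  [0→1]: (0.00+32.68)/2 × 1 = 16.34
  [1→2]: (32.68+45.64)/2 × 1 = 39.16
  [2→4]: (45.64+47.99)/2 × 2 = 93.63
  [4→8]: (47.99+33.72)/2 × 4 = 163.42
  Sum = 312.55 mcg/mL·h
Tail: C_last/k_e = 33.72/0.112 = 301.071
AUC_0→∞ (oral tablet) = 312.55 + 301.071 = 613.621 mcg/mL·h
F = (AUC_ev/D_ev)/(AUC_iv/D_iv) = (613.621/62.5)/(370/25) = 9.817936/14.8 = 0.6634

F = 0.663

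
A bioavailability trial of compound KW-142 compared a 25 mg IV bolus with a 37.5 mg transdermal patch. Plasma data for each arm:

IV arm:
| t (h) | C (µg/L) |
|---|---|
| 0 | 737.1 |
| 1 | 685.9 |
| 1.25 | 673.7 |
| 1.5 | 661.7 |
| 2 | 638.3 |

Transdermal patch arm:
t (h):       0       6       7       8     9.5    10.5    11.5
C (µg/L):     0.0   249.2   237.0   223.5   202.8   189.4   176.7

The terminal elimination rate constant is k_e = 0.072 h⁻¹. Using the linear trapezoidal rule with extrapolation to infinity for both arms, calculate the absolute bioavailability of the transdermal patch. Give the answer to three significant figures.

F = 0.285

Trapezoidal AUC_0→2 (IV):
  [0→1]: (737.1+685.9)/2 × 1 = 711.5
  [1→1.25]: (685.9+673.7)/2 × 0.25 = 169.95
  [1.25→1.5]: (673.7+661.7)/2 × 0.25 = 166.925
  [1.5→2]: (661.7+638.3)/2 × 0.5 = 325.0
  Sum = 1373.375 µg/L·h
IV tail: 638.3/0.072 = 8865.278; AUC_iv,0→∞ = 1373.375 + 8865.278 = 10238.653 µg/L·h
Trapezoidal AUC_0→11.5 (transdermal patch):
  [0→6]: (0.0+249.2)/2 × 6 = 747.6
  [6→7]: (249.2+237.0)/2 × 1 = 243.1
  [7→8]: (237.0+223.5)/2 × 1 = 230.25
  [8→9.5]: (223.5+202.8)/2 × 1.5 = 319.725
  [9.5→10.5]: (202.8+189.4)/2 × 1 = 196.1
  [10.5→11.5]: (189.4+176.7)/2 × 1 = 183.05
  Sum = 1919.825 µg/L·h
transdermal patch tail: 176.7/0.072 = 2454.167; AUC_ev,0→∞ = 1919.825 + 2454.167 = 4373.992 µg/L·h
F = (AUC_ev/D_ev)/(AUC_iv/D_iv) = (4373.992/37.5)/(10238.653/25) = 116.64/409.54612 = 0.2848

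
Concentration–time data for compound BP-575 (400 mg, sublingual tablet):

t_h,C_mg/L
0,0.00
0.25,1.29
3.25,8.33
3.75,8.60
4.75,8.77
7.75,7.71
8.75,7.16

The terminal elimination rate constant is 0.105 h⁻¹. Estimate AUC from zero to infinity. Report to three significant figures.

AUC = 128 mg/L·h

Trapezoidal AUC_0→8.75:
  [0→0.25]: (0.00+1.29)/2 × 0.25 = 0.16125
  [0.25→3.25]: (1.29+8.33)/2 × 3 = 14.43
  [3.25→3.75]: (8.33+8.60)/2 × 0.5 = 4.2325
  [3.75→4.75]: (8.60+8.77)/2 × 1 = 8.685
  [4.75→7.75]: (8.77+7.71)/2 × 3 = 24.72
  [7.75→8.75]: (7.71+7.16)/2 × 1 = 7.435
  Sum = 59.66375 mg/L·h
Extrapolated tail: C_last / k_e = 7.16 / 0.105 = 68.190
AUC_0→∞ = 59.66375 + 68.190 = 127.85375 mg/L·h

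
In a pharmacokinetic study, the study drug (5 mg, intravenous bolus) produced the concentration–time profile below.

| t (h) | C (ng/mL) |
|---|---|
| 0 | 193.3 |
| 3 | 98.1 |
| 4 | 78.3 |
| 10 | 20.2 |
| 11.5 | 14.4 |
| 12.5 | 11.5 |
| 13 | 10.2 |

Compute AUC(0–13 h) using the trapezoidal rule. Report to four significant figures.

Trapezoidal AUC_0→13:
  [0→3]: (193.3+98.1)/2 × 3 = 437.1
  [3→4]: (98.1+78.3)/2 × 1 = 88.2
  [4→10]: (78.3+20.2)/2 × 6 = 295.5
  [10→11.5]: (20.2+14.4)/2 × 1.5 = 25.95
  [11.5→12.5]: (14.4+11.5)/2 × 1 = 12.95
  [12.5→13]: (11.5+10.2)/2 × 0.5 = 5.425
  Sum = 865.125 ng/mL·h

AUC = 865.1 ng/mL·h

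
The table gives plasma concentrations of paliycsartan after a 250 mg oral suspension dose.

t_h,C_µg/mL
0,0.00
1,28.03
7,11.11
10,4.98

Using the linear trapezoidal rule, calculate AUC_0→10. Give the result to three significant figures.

Trapezoidal AUC_0→10:
  [0→1]: (0.00+28.03)/2 × 1 = 14.015
  [1→7]: (28.03+11.11)/2 × 6 = 117.42
  [7→10]: (11.11+4.98)/2 × 3 = 24.135
  Sum = 155.57 µg/mL·h

AUC = 156 µg/mL·h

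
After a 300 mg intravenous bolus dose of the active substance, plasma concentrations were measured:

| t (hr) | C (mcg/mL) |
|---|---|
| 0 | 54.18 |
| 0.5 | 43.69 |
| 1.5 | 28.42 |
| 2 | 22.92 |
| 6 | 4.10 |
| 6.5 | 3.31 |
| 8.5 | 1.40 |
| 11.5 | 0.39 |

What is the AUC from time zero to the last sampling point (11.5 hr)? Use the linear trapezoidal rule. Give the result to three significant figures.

AUC = 137 mcg/mL·hr

Trapezoidal AUC_0→11.5:
  [0→0.5]: (54.18+43.69)/2 × 0.5 = 24.4675
  [0.5→1.5]: (43.69+28.42)/2 × 1 = 36.055
  [1.5→2]: (28.42+22.92)/2 × 0.5 = 12.835
  [2→6]: (22.92+4.10)/2 × 4 = 54.04
  [6→6.5]: (4.10+3.31)/2 × 0.5 = 1.8525
  [6.5→8.5]: (3.31+1.40)/2 × 2 = 4.71
  [8.5→11.5]: (1.40+0.39)/2 × 3 = 2.685
  Sum = 136.645 mcg/mL·hr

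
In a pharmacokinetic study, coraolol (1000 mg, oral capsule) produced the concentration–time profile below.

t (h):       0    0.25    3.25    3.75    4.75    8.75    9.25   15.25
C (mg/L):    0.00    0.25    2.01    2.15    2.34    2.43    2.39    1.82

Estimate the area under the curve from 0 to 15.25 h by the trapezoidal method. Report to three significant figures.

AUC = 30.1 mg/L·h

Trapezoidal AUC_0→15.25:
  [0→0.25]: (0.00+0.25)/2 × 0.25 = 0.03125
  [0.25→3.25]: (0.25+2.01)/2 × 3 = 3.39
  [3.25→3.75]: (2.01+2.15)/2 × 0.5 = 1.04
  [3.75→4.75]: (2.15+2.34)/2 × 1 = 2.245
  [4.75→8.75]: (2.34+2.43)/2 × 4 = 9.54
  [8.75→9.25]: (2.43+2.39)/2 × 0.5 = 1.205
  [9.25→15.25]: (2.39+1.82)/2 × 6 = 12.63
  Sum = 30.08125 mg/L·h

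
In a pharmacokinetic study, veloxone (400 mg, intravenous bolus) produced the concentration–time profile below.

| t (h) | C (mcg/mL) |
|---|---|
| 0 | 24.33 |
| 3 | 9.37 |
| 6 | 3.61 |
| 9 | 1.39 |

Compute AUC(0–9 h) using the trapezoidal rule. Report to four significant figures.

Trapezoidal AUC_0→9:
  [0→3]: (24.33+9.37)/2 × 3 = 50.55
  [3→6]: (9.37+3.61)/2 × 3 = 19.47
  [6→9]: (3.61+1.39)/2 × 3 = 7.5
  Sum = 77.52 mcg/mL·h

AUC = 77.52 mcg/mL·h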